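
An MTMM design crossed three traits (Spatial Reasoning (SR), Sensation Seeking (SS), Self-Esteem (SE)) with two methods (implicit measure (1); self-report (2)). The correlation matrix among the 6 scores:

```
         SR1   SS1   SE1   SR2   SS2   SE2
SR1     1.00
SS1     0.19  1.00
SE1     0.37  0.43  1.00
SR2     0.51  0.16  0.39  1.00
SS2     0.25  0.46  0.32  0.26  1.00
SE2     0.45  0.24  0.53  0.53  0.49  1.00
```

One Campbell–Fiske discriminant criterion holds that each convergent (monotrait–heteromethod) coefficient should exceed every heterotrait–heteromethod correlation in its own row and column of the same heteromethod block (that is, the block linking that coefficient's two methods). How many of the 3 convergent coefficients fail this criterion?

Convergent coefficients and their comparison sets:
SR (methods 1·2): 0.51 vs {0.25, 0.16, 0.45, 0.39} → pass.
SS (methods 1·2): 0.46 vs {0.16, 0.25, 0.24, 0.32} → pass.
SE (methods 1·2): 0.53 vs {0.39, 0.45, 0.32, 0.24} → pass.
0 of 3 fail.

0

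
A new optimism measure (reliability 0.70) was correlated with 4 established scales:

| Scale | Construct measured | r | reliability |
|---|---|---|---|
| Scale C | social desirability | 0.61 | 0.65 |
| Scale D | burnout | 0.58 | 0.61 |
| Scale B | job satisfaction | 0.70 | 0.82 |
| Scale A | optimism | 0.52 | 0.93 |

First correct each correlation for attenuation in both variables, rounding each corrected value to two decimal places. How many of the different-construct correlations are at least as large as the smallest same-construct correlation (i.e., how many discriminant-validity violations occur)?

3

Disattenuated r (r / √(r_scale · r_new)):
  Scale C (disc): 0.61 / √(0.65·0.70) = 0.90
  Scale D (disc): 0.58 / √(0.61·0.70) = 0.89
  Scale B (disc): 0.70 / √(0.82·0.70) = 0.92
  Scale A (conv): 0.52 / √(0.93·0.70) = 0.64
Smallest convergent = 0.64. Discriminant values: 0.90, 0.89, 0.92; count ≥ 0.64 → 3.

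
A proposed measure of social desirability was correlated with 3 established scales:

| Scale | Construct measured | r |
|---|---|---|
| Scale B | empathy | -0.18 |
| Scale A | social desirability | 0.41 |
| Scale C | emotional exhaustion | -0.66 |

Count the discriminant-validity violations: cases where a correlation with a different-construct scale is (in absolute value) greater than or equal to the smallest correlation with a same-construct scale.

Convergent (same construct = social desirability): Scale A.
Smallest convergent = 0.41. Discriminant |r|: 0.18, 0.66; count ≥ 0.41 → 1.

1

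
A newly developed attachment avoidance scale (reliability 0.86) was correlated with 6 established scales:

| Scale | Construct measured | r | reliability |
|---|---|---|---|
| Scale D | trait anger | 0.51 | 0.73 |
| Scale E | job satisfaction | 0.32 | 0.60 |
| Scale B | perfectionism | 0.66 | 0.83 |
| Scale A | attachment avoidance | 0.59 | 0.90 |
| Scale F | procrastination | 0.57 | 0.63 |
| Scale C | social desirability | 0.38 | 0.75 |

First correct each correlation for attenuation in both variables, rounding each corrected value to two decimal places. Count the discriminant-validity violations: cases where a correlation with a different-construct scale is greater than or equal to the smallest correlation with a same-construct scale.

2

Disattenuated r (r / √(r_scale · r_new)):
  Scale D (disc): 0.51 / √(0.73·0.86) = 0.64
  Scale E (disc): 0.32 / √(0.60·0.86) = 0.45
  Scale B (disc): 0.66 / √(0.83·0.86) = 0.78
  Scale A (conv): 0.59 / √(0.90·0.86) = 0.67
  Scale F (disc): 0.57 / √(0.63·0.86) = 0.77
  Scale C (disc): 0.38 / √(0.75·0.86) = 0.47
Smallest convergent = 0.67. Discriminant values: 0.64, 0.45, 0.78, 0.77, 0.47; count ≥ 0.67 → 2.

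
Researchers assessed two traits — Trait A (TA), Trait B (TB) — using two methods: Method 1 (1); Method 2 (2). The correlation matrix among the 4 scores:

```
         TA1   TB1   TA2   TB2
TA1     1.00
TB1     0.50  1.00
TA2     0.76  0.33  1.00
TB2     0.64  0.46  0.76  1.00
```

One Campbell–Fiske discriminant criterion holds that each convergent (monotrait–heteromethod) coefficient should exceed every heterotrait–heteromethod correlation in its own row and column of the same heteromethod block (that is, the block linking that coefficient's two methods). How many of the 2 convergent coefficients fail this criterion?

1

Checking each validity diagonal entry against its comparison values:
TA (methods 1·2): 0.76 vs {0.64, 0.33} → pass.
TB (methods 1·2): 0.46 vs {0.33, 0.64} → fail.
1 of 2 fail.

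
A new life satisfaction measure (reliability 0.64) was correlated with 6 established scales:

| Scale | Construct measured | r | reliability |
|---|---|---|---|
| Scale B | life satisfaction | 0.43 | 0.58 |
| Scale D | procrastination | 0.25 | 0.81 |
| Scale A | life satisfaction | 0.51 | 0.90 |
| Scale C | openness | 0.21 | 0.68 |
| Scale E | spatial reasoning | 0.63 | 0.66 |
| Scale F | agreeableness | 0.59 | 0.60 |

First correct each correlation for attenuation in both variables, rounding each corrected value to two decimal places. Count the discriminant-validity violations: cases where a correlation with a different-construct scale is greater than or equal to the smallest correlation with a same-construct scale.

Disattenuated r (r / √(r_scale · r_new)):
  Scale B (conv): 0.43 / √(0.58·0.64) = 0.71
  Scale D (disc): 0.25 / √(0.81·0.64) = 0.35
  Scale A (conv): 0.51 / √(0.90·0.64) = 0.67
  Scale C (disc): 0.21 / √(0.68·0.64) = 0.32
  Scale E (disc): 0.63 / √(0.66·0.64) = 0.97
  Scale F (disc): 0.59 / √(0.60·0.64) = 0.95
Smallest convergent = 0.67. Discriminant values: 0.35, 0.32, 0.97, 0.95; count ≥ 0.67 → 2.

2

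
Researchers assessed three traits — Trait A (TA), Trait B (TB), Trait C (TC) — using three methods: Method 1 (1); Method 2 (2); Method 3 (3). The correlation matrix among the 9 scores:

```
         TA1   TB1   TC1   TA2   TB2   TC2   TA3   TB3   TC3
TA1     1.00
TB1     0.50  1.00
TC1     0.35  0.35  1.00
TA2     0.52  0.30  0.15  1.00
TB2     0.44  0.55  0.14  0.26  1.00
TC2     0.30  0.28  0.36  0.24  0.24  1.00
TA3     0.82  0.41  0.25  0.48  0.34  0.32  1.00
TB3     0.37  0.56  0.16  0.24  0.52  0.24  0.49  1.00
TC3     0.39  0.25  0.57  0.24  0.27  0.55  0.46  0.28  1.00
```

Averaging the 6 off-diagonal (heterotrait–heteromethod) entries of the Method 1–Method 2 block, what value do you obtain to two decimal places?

HTHM values (method 1 × method 2): 0.44, 0.30, 0.30, 0.28, 0.15, 0.14; mean = 1.61/6 = 0.27.

0.27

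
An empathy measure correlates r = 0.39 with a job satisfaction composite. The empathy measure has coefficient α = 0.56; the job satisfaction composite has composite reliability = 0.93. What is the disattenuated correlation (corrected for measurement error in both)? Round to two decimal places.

r_true = r_obs / √(r_xx · r_yy) = 0.39 / √(0.56 × 0.93) = 0.39 / √0.5208 = 0.39 / 0.7217 ≈ 0.54.

0.54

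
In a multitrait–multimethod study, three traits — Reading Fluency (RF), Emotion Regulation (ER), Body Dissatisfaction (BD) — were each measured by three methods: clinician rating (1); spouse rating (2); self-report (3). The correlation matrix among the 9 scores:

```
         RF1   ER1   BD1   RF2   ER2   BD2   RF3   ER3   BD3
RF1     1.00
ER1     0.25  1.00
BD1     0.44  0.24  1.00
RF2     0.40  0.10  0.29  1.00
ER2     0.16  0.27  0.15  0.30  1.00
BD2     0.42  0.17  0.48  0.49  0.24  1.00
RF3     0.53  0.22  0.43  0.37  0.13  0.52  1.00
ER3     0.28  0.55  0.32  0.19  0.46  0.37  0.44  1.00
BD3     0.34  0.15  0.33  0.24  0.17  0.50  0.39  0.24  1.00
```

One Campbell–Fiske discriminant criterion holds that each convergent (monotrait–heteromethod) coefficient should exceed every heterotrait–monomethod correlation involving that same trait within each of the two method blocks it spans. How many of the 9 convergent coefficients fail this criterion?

Each convergent coefficient versus the relevant comparison correlations:
RF (methods 1·2): 0.40 vs {0.25, 0.30, 0.44, 0.49} → fail.
RF (methods 1·3): 0.53 vs {0.25, 0.44, 0.44, 0.39} → pass.
RF (methods 2·3): 0.37 vs {0.30, 0.44, 0.49, 0.39} → fail.
ER (methods 1·2): 0.27 vs {0.25, 0.30, 0.24, 0.24} → fail.
ER (methods 1·3): 0.55 vs {0.25, 0.44, 0.24, 0.24} → pass.
ER (methods 2·3): 0.46 vs {0.30, 0.44, 0.24, 0.24} → pass.
BD (methods 1·2): 0.48 vs {0.44, 0.49, 0.24, 0.24} → fail.
BD (methods 1·3): 0.33 vs {0.44, 0.39, 0.24, 0.24} → fail.
BD (methods 2·3): 0.50 vs {0.49, 0.39, 0.24, 0.24} → pass.
5 of 9 fail.

5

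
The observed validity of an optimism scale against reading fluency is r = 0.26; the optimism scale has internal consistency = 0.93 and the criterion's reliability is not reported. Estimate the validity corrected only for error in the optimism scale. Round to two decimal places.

0.27

Single correction: r_c = r_obs / √r_xx = 0.26 / √0.93 = 0.26 / 0.9644 ≈ 0.27.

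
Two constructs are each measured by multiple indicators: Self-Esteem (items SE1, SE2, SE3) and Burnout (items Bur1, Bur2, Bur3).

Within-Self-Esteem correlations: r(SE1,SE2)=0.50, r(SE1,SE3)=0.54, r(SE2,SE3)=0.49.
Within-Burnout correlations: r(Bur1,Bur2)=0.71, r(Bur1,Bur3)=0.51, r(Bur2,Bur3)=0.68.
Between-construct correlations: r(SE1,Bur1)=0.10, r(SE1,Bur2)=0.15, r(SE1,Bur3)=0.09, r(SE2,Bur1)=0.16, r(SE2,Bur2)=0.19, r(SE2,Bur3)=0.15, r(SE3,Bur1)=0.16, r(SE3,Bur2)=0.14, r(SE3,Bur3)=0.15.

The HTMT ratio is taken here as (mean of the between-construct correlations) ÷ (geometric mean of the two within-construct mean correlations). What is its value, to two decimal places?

0.25

Between-construct mean = 1.29/9 = 0.1433.
Mean within-SE = 1.53/3 = 0.5100; mean within-Bur = 1.90/3 = 0.6333.
Geometric mean = √(0.5100 × 0.6333) = 0.5683.
HTMT = 0.1433 / 0.5683 = 0.25.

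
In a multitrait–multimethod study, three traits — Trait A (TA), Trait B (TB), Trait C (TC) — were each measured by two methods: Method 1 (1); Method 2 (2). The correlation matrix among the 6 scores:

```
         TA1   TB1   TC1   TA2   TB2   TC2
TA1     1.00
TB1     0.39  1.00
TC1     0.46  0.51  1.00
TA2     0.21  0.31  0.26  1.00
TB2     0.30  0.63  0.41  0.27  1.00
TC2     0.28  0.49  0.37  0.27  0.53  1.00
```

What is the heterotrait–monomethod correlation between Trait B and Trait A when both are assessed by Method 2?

Different traits, same method: r(TB2, TA2) = 0.27.

0.27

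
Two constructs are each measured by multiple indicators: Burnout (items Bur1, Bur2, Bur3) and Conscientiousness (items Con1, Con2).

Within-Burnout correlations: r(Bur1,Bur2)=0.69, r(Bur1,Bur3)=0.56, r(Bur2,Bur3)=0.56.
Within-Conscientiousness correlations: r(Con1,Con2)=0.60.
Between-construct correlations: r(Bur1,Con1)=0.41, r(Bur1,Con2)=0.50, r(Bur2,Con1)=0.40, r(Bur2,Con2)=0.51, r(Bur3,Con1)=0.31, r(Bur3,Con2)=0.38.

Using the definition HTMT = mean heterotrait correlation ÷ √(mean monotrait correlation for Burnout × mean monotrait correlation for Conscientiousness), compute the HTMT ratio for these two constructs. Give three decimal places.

0.695

Between-construct mean = 2.51/6 = 0.4183.
Mean within-Bur = 1.81/3 = 0.6033; mean within-Con = 0.60/1 = 0.6000.
Geometric mean = √(0.6033 × 0.6000) = 0.6016.
HTMT = 0.4183 / 0.6016 = 0.695.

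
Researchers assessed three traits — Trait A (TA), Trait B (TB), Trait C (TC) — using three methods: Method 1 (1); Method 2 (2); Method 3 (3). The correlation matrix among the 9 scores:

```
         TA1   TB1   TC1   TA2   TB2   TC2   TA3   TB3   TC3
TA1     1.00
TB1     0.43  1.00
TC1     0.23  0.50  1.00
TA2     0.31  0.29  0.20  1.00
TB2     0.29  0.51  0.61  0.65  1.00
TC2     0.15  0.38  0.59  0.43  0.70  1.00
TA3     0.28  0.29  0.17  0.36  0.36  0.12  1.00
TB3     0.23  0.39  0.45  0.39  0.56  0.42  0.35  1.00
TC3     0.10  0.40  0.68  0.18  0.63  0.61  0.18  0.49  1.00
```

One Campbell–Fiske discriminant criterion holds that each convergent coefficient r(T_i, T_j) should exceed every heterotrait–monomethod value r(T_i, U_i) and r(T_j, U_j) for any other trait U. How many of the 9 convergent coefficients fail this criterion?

8

Each convergent coefficient versus the relevant comparison correlations:
TA (methods 1·2): 0.31 vs {0.43, 0.65, 0.23, 0.43} → fail.
TA (methods 1·3): 0.28 vs {0.43, 0.35, 0.23, 0.18} → fail.
TA (methods 2·3): 0.36 vs {0.65, 0.35, 0.43, 0.18} → fail.
TB (methods 1·2): 0.51 vs {0.43, 0.65, 0.50, 0.70} → fail.
TB (methods 1·3): 0.39 vs {0.43, 0.35, 0.50, 0.49} → fail.
TB (methods 2·3): 0.56 vs {0.65, 0.35, 0.70, 0.49} → fail.
TC (methods 1·2): 0.59 vs {0.23, 0.43, 0.50, 0.70} → fail.
TC (methods 1·3): 0.68 vs {0.23, 0.18, 0.50, 0.49} → pass.
TC (methods 2·3): 0.61 vs {0.43, 0.18, 0.70, 0.49} → fail.
8 of 9 fail.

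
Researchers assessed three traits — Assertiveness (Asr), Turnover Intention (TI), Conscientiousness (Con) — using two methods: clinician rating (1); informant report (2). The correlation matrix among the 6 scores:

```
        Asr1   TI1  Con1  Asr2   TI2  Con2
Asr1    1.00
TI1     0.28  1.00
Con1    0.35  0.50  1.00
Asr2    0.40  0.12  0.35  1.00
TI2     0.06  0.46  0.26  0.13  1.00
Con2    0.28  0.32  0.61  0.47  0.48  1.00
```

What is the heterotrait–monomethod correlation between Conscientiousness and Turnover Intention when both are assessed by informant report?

Different traits, same method: r(Con2, TI2) = 0.48.

0.48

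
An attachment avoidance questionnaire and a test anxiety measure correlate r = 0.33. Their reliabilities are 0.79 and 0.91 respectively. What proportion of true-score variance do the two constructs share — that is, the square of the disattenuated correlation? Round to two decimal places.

Disattenuated r = 0.33 / √(0.79 × 0.91) = 0.33 / 0.8479 = 0.3892.
Shared true-score variance = 0.3892² = 0.1515 ≈ 0.15.

0.15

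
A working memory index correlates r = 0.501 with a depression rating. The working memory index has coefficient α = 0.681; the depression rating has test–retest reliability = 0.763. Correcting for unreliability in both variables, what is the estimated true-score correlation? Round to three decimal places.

0.695

r_true = r_obs / √(r_xx · r_yy) = 0.501 / √(0.681 × 0.763) = 0.501 / √0.519603 = 0.501 / 0.7208 ≈ 0.695.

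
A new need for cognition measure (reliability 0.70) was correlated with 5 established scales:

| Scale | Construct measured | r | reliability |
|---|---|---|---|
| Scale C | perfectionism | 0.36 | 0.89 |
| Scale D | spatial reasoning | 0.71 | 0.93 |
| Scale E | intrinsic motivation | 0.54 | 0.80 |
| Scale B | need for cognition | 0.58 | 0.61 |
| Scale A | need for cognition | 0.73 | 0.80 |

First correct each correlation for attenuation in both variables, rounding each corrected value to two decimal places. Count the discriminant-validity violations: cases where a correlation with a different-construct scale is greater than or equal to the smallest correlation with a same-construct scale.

0

Disattenuated r (r / √(r_scale · r_new)):
  Scale C (disc): 0.36 / √(0.89·0.70) = 0.46
  Scale D (disc): 0.71 / √(0.93·0.70) = 0.88
  Scale E (disc): 0.54 / √(0.80·0.70) = 0.72
  Scale B (conv): 0.58 / √(0.61·0.70) = 0.89
  Scale A (conv): 0.73 / √(0.80·0.70) = 0.98
Smallest convergent = 0.89. Discriminant values: 0.46, 0.88, 0.72; count ≥ 0.89 → 0.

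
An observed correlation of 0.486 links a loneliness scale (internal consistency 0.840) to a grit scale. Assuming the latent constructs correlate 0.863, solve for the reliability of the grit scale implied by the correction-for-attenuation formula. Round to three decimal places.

r_true = r_obs / √(r_xx · r_yy) ⇒ 0.863 = 0.486 / √(0.840 · r_yy).
√(0.840 · r_yy) = 0.486 / 0.863 = 0.5632; 0.840 · r_yy = 0.3172; r_yy = 0.3172 / 0.840 ≈ 0.378.

0.378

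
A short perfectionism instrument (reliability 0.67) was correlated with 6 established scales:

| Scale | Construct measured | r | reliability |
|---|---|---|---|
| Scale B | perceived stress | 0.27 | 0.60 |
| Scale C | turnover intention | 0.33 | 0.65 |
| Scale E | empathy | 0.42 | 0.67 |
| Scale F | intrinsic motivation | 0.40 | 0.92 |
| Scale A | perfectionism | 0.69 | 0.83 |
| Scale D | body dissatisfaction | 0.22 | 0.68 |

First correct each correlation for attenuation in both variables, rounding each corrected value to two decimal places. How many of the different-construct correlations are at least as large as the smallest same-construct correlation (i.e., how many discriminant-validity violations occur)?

0

Disattenuated r (r / √(r_scale · r_new)):
  Scale B (disc): 0.27 / √(0.60·0.67) = 0.43
  Scale C (disc): 0.33 / √(0.65·0.67) = 0.50
  Scale E (disc): 0.42 / √(0.67·0.67) = 0.63
  Scale F (disc): 0.40 / √(0.92·0.67) = 0.51
  Scale A (conv): 0.69 / √(0.83·0.67) = 0.93
  Scale D (disc): 0.22 / √(0.68·0.67) = 0.33
Smallest convergent = 0.93. Discriminant values: 0.43, 0.50, 0.63, 0.51, 0.33; count ≥ 0.93 → 0.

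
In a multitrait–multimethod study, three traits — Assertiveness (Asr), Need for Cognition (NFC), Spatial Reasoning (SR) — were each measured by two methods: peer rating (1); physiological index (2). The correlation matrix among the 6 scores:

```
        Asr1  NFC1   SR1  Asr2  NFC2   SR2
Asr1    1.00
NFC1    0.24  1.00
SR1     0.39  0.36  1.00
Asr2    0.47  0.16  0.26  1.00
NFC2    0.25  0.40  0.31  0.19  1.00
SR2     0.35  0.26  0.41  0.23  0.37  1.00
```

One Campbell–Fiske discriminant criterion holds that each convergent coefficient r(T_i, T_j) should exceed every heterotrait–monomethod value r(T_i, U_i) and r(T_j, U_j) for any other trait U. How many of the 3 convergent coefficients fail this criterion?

Checking each validity diagonal entry against its comparison values:
Asr (methods 1·2): 0.47 vs {0.24, 0.19, 0.39, 0.23} → pass.
NFC (methods 1·2): 0.40 vs {0.24, 0.19, 0.36, 0.37} → pass.
SR (methods 1·2): 0.41 vs {0.39, 0.23, 0.36, 0.37} → pass.
0 of 3 fail.

0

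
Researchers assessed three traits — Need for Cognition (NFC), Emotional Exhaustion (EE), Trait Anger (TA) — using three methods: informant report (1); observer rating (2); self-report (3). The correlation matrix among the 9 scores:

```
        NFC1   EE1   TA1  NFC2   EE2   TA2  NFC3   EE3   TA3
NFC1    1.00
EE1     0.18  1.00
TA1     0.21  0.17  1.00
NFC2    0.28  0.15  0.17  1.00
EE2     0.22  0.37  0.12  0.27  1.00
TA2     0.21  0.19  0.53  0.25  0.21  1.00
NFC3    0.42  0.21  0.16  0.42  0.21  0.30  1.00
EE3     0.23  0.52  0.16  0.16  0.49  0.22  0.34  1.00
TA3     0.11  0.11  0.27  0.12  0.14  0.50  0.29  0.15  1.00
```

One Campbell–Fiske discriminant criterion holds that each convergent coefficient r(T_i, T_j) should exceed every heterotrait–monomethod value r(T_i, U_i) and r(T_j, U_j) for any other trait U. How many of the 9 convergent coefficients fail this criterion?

Each convergent coefficient versus the relevant comparison correlations:
NFC (methods 1·2): 0.28 vs {0.18, 0.27, 0.21, 0.25} → pass.
NFC (methods 1·3): 0.42 vs {0.18, 0.34, 0.21, 0.29} → pass.
NFC (methods 2·3): 0.42 vs {0.27, 0.34, 0.25, 0.29} → pass.
EE (methods 1·2): 0.37 vs {0.18, 0.27, 0.17, 0.21} → pass.
EE (methods 1·3): 0.52 vs {0.18, 0.34, 0.17, 0.15} → pass.
EE (methods 2·3): 0.49 vs {0.27, 0.34, 0.21, 0.15} → pass.
TA (methods 1·2): 0.53 vs {0.21, 0.25, 0.17, 0.21} → pass.
TA (methods 1·3): 0.27 vs {0.21, 0.29, 0.17, 0.15} → fail.
TA (methods 2·3): 0.50 vs {0.25, 0.29, 0.21, 0.15} → pass.
1 of 9 fail.

1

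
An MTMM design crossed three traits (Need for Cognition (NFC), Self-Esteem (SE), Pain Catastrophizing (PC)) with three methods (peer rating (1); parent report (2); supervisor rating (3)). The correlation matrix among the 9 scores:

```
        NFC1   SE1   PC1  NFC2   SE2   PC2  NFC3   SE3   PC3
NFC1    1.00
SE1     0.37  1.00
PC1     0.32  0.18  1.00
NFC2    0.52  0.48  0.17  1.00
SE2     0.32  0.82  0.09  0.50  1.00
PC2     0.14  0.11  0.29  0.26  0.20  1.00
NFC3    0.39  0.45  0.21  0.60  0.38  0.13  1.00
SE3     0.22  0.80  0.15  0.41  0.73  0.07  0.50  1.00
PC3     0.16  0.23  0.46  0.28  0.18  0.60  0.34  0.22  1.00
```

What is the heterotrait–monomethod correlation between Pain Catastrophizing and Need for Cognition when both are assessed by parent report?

Different traits, same method: r(PC2, NFC2) = 0.26.

0.26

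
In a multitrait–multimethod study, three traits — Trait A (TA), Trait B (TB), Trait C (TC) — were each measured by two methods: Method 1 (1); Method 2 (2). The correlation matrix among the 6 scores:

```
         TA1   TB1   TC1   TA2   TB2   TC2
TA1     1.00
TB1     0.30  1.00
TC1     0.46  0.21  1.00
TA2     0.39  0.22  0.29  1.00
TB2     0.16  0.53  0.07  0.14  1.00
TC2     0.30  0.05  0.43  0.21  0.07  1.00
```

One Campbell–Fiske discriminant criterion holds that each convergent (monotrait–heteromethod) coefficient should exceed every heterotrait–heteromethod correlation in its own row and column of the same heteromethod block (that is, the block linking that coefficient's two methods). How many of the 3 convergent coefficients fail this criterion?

0

Checking each validity diagonal entry against its comparison values:
TA (methods 1·2): 0.39 vs {0.16, 0.22, 0.30, 0.29} → pass.
TB (methods 1·2): 0.53 vs {0.22, 0.16, 0.05, 0.07} → pass.
TC (methods 1·2): 0.43 vs {0.29, 0.30, 0.07, 0.05} → pass.
0 of 3 fail.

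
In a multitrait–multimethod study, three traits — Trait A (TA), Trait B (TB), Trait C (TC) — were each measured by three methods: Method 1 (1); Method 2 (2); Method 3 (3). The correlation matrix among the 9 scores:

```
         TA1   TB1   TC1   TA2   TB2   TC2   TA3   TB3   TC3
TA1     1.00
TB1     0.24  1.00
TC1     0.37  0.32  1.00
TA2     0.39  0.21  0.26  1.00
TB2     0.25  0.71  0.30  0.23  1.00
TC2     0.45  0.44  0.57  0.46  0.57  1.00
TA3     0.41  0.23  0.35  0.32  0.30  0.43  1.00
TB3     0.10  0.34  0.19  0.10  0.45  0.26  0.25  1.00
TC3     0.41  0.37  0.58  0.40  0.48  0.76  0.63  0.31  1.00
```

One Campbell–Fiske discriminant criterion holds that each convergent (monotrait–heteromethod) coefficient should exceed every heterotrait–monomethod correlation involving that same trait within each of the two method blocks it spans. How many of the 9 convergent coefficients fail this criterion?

6

Convergent coefficients and their comparison sets:
TA (methods 1·2): 0.39 vs {0.24, 0.23, 0.37, 0.46} → fail.
TA (methods 1·3): 0.41 vs {0.24, 0.25, 0.37, 0.63} → fail.
TA (methods 2·3): 0.32 vs {0.23, 0.25, 0.46, 0.63} → fail.
TB (methods 1·2): 0.71 vs {0.24, 0.23, 0.32, 0.57} → pass.
TB (methods 1·3): 0.34 vs {0.24, 0.25, 0.32, 0.31} → pass.
TB (methods 2·3): 0.45 vs {0.23, 0.25, 0.57, 0.31} → fail.
TC (methods 1·2): 0.57 vs {0.37, 0.46, 0.32, 0.57} → fail.
TC (methods 1·3): 0.58 vs {0.37, 0.63, 0.32, 0.31} → fail.
TC (methods 2·3): 0.76 vs {0.46, 0.63, 0.57, 0.31} → pass.
6 of 9 fail.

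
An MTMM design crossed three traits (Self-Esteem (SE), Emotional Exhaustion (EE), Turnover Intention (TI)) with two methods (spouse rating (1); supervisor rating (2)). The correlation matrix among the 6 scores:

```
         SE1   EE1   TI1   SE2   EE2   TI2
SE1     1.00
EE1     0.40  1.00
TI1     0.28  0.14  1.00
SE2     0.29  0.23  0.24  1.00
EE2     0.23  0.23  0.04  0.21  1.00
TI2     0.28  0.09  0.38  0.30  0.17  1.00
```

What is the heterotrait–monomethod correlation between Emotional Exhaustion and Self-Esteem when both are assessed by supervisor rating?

0.21

Different traits, same method: r(EE2, SE2) = 0.21.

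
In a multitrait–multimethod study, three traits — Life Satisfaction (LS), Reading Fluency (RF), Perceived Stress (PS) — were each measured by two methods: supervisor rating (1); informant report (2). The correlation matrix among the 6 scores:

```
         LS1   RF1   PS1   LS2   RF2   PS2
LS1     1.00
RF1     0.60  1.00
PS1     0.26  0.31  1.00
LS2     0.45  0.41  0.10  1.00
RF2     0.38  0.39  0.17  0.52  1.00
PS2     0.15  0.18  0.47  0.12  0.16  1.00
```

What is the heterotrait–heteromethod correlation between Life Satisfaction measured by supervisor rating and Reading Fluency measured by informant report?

Different traits and methods: r(LS1, RF2) = 0.38.

0.38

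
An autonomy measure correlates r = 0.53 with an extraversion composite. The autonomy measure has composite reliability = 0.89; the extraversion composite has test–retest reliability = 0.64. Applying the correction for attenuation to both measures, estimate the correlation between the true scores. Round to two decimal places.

r_true = r_obs / √(r_xx · r_yy) = 0.53 / √(0.89 × 0.64) = 0.53 / √0.5696 = 0.53 / 0.7547 ≈ 0.70.

0.70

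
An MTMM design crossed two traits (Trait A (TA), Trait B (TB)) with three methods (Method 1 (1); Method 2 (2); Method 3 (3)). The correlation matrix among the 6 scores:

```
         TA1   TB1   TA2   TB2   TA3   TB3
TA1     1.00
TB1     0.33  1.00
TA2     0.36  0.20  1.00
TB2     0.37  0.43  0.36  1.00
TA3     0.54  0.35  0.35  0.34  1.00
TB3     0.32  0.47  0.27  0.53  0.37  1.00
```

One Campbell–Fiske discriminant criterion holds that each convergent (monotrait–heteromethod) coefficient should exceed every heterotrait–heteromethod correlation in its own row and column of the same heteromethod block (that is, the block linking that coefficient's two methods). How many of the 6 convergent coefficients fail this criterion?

Convergent coefficients and their comparison sets:
TA (methods 1·2): 0.36 vs {0.37, 0.20} → fail.
TA (methods 1·3): 0.54 vs {0.32, 0.35} → pass.
TA (methods 2·3): 0.35 vs {0.27, 0.34} → pass.
TB (methods 1·2): 0.43 vs {0.20, 0.37} → pass.
TB (methods 1·3): 0.47 vs {0.35, 0.32} → pass.
TB (methods 2·3): 0.53 vs {0.34, 0.27} → pass.
1 of 6 fail.

1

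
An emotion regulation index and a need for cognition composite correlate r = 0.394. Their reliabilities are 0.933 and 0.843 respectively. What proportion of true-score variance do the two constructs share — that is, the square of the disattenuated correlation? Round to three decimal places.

0.197

Disattenuated r = 0.394 / √(0.933 × 0.843) = 0.394 / 0.8869 = 0.4442.
Shared true-score variance = 0.4442² = 0.1973 ≈ 0.197.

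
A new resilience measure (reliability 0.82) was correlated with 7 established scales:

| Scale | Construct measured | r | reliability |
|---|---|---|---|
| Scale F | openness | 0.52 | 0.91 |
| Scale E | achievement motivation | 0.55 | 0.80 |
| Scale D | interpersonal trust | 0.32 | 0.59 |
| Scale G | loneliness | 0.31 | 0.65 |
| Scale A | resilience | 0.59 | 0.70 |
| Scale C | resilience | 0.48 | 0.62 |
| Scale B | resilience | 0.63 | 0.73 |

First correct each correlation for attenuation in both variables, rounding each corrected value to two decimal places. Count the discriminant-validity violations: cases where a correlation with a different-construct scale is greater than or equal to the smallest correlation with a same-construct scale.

1

Disattenuated r (r / √(r_scale · r_new)):
  Scale F (disc): 0.52 / √(0.91·0.82) = 0.60
  Scale E (disc): 0.55 / √(0.80·0.82) = 0.68
  Scale D (disc): 0.32 / √(0.59·0.82) = 0.46
  Scale G (disc): 0.31 / √(0.65·0.82) = 0.42
  Scale A (conv): 0.59 / √(0.70·0.82) = 0.78
  Scale C (conv): 0.48 / √(0.62·0.82) = 0.67
  Scale B (conv): 0.63 / √(0.73·0.82) = 0.81
Smallest convergent = 0.67. Discriminant values: 0.60, 0.68, 0.46, 0.42; count ≥ 0.67 → 1.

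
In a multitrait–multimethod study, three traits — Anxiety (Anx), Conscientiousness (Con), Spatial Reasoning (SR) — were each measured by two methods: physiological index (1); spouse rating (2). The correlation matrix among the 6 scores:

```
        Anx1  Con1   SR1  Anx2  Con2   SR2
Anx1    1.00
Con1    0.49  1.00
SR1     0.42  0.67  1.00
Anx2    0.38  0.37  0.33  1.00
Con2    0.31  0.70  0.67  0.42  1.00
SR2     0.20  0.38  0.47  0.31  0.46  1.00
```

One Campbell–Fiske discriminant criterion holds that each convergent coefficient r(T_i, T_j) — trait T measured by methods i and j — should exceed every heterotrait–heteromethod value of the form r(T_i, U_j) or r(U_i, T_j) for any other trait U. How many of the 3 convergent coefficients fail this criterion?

Checking each validity diagonal entry against its comparison values:
Anx (methods 1·2): 0.38 vs {0.31, 0.37, 0.20, 0.33} → pass.
Con (methods 1·2): 0.70 vs {0.37, 0.31, 0.38, 0.67} → pass.
SR (methods 1·2): 0.47 vs {0.33, 0.20, 0.67, 0.38} → fail.
1 of 3 fail.

1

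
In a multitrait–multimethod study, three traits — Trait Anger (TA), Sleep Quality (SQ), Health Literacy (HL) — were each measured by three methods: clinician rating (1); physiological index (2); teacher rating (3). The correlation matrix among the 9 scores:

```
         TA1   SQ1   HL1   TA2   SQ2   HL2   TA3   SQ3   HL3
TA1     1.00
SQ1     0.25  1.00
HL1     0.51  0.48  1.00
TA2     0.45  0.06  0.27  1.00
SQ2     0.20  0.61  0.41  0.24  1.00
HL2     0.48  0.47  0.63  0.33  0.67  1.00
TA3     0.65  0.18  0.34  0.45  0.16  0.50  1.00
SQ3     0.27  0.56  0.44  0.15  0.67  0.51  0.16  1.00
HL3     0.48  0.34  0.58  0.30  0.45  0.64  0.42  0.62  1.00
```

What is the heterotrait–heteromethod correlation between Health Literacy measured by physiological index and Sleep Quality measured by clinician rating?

0.47

Different traits and methods: r(HL2, SQ1) = 0.47.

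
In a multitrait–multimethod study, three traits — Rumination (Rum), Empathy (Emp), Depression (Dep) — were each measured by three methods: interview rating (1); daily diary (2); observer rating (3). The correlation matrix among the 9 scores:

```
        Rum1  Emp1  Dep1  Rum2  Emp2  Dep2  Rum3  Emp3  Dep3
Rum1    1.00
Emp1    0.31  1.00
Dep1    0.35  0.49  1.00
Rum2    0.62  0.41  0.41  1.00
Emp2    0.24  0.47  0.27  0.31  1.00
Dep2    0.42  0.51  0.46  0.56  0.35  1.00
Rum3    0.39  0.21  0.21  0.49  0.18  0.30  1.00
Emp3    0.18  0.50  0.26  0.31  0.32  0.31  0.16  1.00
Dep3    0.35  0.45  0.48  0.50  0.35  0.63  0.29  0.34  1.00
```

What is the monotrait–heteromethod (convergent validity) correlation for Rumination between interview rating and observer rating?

Same trait (Rum), different methods: r(Rum1, Rum3) = 0.39.

0.39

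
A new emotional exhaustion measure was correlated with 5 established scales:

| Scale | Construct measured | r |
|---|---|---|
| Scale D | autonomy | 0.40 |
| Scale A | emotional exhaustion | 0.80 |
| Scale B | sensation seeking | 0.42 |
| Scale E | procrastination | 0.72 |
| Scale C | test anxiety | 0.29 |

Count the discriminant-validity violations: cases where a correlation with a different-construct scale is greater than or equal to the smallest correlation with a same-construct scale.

0

Convergent (same construct = emotional exhaustion): Scale A.
Smallest convergent = 0.80. Discriminant values: 0.40, 0.42, 0.72, 0.29; count ≥ 0.80 → 0.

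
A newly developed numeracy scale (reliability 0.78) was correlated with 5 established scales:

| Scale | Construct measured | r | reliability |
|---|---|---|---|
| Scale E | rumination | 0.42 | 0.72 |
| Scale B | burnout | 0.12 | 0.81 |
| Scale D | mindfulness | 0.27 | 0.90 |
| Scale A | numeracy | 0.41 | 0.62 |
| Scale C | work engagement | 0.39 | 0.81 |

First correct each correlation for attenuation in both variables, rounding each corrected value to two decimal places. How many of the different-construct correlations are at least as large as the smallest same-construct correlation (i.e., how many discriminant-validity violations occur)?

0

Disattenuated r (r / √(r_scale · r_new)):
  Scale E (disc): 0.42 / √(0.72·0.78) = 0.56
  Scale B (disc): 0.12 / √(0.81·0.78) = 0.15
  Scale D (disc): 0.27 / √(0.90·0.78) = 0.32
  Scale A (conv): 0.41 / √(0.62·0.78) = 0.59
  Scale C (disc): 0.39 / √(0.81·0.78) = 0.49
Smallest convergent = 0.59. Discriminant values: 0.56, 0.15, 0.32, 0.49; count ≥ 0.59 → 0.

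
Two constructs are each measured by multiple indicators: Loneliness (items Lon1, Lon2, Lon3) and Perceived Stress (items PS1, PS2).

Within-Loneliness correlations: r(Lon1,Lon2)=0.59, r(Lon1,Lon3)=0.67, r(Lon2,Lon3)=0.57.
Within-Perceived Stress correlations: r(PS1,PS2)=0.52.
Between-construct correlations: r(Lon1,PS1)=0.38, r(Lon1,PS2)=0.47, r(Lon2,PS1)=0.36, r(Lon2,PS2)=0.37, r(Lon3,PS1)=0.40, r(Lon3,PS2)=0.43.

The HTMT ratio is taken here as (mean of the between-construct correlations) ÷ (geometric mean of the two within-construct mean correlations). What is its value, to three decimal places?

Between-construct mean = 2.41/6 = 0.4017.
Mean within-Lon = 1.83/3 = 0.6100; mean within-PS = 0.52/1 = 0.5200.
Geometric mean = √(0.6100 × 0.5200) = 0.5632.
HTMT = 0.4017 / 0.5632 = 0.713.

0.713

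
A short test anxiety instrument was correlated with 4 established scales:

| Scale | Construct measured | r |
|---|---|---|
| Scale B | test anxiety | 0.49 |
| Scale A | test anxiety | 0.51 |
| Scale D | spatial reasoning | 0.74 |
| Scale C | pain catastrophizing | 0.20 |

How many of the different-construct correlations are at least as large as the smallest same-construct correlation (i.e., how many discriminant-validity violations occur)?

Convergent (same construct = test anxiety): Scale B, Scale A.
Smallest convergent = 0.49. Discriminant values: 0.74, 0.20; count ≥ 0.49 → 1.

1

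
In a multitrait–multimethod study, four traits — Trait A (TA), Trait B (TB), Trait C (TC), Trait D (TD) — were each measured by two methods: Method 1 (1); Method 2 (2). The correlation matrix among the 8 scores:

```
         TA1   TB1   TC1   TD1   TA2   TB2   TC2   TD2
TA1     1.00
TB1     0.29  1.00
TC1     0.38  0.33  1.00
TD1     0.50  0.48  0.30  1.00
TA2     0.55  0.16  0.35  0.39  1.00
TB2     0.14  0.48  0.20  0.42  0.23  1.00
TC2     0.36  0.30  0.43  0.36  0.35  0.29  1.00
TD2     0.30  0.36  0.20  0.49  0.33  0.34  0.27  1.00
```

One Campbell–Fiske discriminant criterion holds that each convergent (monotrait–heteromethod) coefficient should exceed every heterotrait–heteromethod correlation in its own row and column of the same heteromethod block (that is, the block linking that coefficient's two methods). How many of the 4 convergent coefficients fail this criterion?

0

Convergent coefficients and their comparison sets:
TA (methods 1·2): 0.55 vs {0.14, 0.16, 0.36, 0.35, 0.30, 0.39} → pass.
TB (methods 1·2): 0.48 vs {0.16, 0.14, 0.30, 0.20, 0.36, 0.42} → pass.
TC (methods 1·2): 0.43 vs {0.35, 0.36, 0.20, 0.30, 0.20, 0.36} → pass.
TD (methods 1·2): 0.49 vs {0.39, 0.30, 0.42, 0.36, 0.36, 0.20} → pass.
0 of 4 fail.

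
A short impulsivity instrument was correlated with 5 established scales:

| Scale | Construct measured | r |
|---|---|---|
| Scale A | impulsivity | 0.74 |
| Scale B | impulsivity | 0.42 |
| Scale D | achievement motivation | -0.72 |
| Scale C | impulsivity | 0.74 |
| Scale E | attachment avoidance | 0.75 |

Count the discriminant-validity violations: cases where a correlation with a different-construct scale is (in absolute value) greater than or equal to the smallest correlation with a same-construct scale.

Convergent (same construct = impulsivity): Scale A, Scale B, Scale C.
Smallest convergent = 0.42. Discriminant |r|: 0.72, 0.75; count ≥ 0.42 → 2.

2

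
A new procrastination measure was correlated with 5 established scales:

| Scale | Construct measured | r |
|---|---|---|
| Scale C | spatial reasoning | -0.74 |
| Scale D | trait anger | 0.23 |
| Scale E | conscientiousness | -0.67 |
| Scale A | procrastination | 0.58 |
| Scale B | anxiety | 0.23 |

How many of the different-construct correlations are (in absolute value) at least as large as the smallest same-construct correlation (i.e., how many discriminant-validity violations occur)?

Convergent (same construct = procrastination): Scale A.
Smallest convergent = 0.58. Discriminant |r|: 0.74, 0.23, 0.67, 0.23; count ≥ 0.58 → 2.

2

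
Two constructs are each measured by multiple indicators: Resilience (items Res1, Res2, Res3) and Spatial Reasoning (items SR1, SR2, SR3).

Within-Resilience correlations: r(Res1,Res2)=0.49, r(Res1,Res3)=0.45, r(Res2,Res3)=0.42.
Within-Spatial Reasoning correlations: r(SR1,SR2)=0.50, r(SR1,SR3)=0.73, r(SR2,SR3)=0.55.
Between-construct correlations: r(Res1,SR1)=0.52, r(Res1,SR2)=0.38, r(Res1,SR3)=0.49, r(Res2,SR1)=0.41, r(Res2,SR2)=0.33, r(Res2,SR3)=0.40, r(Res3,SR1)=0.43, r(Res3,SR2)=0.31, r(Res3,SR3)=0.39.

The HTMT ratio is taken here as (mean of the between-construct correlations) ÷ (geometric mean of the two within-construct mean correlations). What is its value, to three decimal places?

Mean heterotrait r = 3.66/9 = 0.4067.
Mean within-Res = 1.36/3 = 0.4533; mean within-SR = 1.78/3 = 0.5933.
Geometric mean = √(0.4533 × 0.5933) = 0.5186.
HTMT = 0.4067 / 0.5186 = 0.784.

0.784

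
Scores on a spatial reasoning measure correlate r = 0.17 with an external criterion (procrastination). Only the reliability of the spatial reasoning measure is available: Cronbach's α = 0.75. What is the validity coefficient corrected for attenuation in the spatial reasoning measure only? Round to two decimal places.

0.20

Single correction: r_c = r_obs / √r_xx = 0.17 / √0.75 = 0.17 / 0.8660 ≈ 0.20.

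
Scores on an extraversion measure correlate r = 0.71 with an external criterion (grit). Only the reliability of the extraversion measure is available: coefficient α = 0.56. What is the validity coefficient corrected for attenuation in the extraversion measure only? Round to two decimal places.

0.95

Single correction: r_c = r_obs / √r_xx = 0.71 / √0.56 = 0.71 / 0.7483 ≈ 0.95.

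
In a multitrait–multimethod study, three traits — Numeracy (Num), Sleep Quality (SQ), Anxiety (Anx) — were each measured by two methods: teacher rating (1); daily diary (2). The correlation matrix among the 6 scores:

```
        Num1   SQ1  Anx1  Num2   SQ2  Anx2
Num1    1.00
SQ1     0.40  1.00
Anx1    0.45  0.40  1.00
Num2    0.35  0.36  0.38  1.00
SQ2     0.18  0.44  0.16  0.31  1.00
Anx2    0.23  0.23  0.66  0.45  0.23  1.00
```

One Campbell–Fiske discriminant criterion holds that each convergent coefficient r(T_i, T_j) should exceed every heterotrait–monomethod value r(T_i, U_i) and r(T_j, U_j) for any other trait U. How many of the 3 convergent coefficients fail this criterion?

1

Convergent coefficients and their comparison sets:
Num (methods 1·2): 0.35 vs {0.40, 0.31, 0.45, 0.45} → fail.
SQ (methods 1·2): 0.44 vs {0.40, 0.31, 0.40, 0.23} → pass.
Anx (methods 1·2): 0.66 vs {0.45, 0.45, 0.40, 0.23} → pass.
1 of 3 fail.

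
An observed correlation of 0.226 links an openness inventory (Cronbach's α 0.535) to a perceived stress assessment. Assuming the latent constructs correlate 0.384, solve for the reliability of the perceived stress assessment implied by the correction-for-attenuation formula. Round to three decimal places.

0.647

r_true = r_obs / √(r_xx · r_yy) ⇒ 0.384 = 0.226 / √(0.535 · r_yy).
√(0.535 · r_yy) = 0.226 / 0.384 = 0.5885; 0.535 · r_yy = 0.3463; r_yy = 0.3463 / 0.535 ≈ 0.647.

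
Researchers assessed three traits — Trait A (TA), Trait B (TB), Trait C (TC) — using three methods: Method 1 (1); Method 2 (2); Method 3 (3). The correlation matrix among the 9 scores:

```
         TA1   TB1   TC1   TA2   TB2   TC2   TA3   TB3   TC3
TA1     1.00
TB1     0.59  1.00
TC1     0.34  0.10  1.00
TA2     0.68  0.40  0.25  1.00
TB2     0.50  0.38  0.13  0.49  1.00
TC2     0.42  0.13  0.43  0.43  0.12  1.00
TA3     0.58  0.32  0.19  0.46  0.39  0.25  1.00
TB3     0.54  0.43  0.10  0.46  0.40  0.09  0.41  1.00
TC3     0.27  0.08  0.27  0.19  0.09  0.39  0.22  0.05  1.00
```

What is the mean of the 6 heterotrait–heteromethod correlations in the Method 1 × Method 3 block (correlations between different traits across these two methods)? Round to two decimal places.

HTHM values (method 1 × method 3): 0.54, 0.27, 0.32, 0.08, 0.19, 0.10; mean = 1.50/6 = 0.25.

0.25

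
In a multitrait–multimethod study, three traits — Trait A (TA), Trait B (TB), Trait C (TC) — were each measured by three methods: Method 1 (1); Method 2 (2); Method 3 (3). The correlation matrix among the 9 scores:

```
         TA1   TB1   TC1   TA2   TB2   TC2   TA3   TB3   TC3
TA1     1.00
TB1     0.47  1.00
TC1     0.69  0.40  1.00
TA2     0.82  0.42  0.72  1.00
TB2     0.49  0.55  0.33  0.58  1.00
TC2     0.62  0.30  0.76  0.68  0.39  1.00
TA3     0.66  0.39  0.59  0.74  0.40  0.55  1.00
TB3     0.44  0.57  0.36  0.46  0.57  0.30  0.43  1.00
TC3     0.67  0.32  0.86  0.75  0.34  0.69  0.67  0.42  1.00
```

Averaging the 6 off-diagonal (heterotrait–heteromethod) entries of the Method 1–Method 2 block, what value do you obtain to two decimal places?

HTHM values (method 1 × method 2): 0.49, 0.62, 0.42, 0.30, 0.72, 0.33; mean = 2.88/6 = 0.48.

0.48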